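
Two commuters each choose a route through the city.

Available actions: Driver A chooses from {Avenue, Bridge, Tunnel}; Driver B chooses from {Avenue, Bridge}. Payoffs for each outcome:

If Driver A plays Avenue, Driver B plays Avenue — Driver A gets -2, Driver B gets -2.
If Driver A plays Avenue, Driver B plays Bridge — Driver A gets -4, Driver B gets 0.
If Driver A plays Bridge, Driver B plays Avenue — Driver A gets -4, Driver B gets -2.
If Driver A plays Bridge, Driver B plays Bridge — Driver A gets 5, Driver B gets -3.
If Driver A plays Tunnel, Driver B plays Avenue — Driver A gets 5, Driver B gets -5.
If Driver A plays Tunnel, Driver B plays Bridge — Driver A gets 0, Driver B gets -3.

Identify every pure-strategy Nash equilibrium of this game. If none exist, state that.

(Avenue, Avenue): Driver A can switch to Tunnel (-2 → 5). Not NE.
(Avenue, Bridge): Driver A can switch to Bridge (-4 → 5). Not NE.
(Bridge, Avenue): Driver A can switch to Avenue (-4 → -2). Not NE.
(Bridge, Bridge): Driver B can switch to Avenue (-3 → -2). Not NE.
(Tunnel, Avenue): Driver B can switch to Bridge (-5 → -3). Not NE.
(Tunnel, Bridge): Driver A can switch to Bridge (0 → 5). Not NE.

No pure-strategy Nash equilibrium.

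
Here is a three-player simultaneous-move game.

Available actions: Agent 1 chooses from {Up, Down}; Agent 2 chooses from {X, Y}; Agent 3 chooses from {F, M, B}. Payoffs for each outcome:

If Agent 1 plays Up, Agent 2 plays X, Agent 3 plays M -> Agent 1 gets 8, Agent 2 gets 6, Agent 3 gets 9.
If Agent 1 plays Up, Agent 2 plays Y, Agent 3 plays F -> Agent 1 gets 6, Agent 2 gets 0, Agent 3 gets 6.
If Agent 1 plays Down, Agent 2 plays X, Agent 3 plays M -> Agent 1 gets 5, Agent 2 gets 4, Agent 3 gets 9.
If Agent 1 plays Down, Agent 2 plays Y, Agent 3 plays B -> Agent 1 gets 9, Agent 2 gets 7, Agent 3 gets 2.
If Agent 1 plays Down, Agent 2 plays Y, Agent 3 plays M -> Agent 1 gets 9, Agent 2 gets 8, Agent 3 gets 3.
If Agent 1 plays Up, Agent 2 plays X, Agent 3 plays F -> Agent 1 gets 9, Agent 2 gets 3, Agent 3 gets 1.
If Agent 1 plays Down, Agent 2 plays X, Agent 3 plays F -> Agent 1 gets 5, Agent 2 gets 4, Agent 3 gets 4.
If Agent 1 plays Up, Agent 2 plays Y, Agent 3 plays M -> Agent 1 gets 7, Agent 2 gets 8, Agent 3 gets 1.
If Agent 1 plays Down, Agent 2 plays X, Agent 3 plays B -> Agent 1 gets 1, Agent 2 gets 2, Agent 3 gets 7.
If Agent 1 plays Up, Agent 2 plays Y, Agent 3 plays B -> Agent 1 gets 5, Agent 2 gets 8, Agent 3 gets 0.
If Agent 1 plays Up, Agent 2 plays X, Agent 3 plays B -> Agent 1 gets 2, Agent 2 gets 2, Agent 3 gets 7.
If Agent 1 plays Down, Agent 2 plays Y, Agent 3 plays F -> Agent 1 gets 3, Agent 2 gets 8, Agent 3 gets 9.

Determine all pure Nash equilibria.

(Up, X, F): Agent 3 can switch to M (1 → 9). Not NE.
(Up, X, M): Agent 2 can switch to Y (6 → 8). Not NE.
(Up, X, B): Agent 2 can switch to Y (2 → 8). Not NE.
(Up, Y, F): Agent 2 can switch to X (0 → 3). Not NE.
(Up, Y, M): Agent 1 can switch to Down (7 → 9). Not NE.
(Up, Y, B): Agent 1 can switch to Down (5 → 9). Not NE.
(The remaining 6 profiles each have a profitable deviation by the same check.)

none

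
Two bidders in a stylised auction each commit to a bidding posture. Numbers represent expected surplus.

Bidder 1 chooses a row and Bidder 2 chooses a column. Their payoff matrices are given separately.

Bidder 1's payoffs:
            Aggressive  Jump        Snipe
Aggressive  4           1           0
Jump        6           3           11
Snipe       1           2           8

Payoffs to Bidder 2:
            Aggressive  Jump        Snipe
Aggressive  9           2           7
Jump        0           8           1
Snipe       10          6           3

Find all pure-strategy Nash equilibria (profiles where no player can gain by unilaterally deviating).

For each player, find the best response to each opponent profile; mutual best responses are the pure NE.
Bidder 1 against Aggressive: payoffs 4, 6, 1 → best response Jump.
Bidder 1 against Jump: payoffs 1, 3, 2 → best response Jump.
Bidder 1 against Snipe: payoffs 0, 11, 8 → best response Jump.
Bidder 2 against Aggressive: payoffs 9, 2, 7 → best response Aggressive.
Bidder 2 against Jump: payoffs 0, 8, 1 → best response Jump.
Bidder 2 against Snipe: payoffs 10, 6, 3 → best response Aggressive.
Mutual best responses: (Jump, Jump).

Pure NE: (Jump, Jump)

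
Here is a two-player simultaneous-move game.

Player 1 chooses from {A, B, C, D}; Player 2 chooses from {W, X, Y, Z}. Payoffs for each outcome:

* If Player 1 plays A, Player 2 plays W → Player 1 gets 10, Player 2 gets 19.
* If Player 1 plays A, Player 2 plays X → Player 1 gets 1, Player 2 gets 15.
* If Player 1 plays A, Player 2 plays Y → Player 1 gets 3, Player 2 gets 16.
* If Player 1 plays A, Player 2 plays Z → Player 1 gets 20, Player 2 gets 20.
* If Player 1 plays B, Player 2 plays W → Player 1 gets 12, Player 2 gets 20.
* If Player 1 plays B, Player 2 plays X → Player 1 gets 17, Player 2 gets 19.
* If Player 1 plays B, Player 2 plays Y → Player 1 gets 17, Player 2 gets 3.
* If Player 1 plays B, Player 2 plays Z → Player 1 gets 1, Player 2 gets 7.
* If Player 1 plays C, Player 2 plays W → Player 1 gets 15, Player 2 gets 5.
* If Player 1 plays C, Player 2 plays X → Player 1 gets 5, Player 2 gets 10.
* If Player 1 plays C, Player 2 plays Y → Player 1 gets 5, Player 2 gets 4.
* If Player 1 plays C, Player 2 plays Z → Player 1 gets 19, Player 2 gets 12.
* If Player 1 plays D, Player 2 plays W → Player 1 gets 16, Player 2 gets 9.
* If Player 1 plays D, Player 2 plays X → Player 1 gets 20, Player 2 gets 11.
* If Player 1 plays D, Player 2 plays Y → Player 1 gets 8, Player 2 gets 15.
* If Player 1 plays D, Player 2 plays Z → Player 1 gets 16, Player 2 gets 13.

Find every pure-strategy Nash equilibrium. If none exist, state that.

Pure NE: (A, Z)

(A, W): Player 1 can switch to B (10 → 12). Not NE.
(A, X): Player 1 can switch to B (1 → 17). Not NE.
(A, Y): Player 1 can switch to B (3 → 17). Not NE.
(A, Z): Player 1 gets 20, best alternative 19; Player 2 gets 20, best alternative 19. No profitable deviation — NE.
(B, W): Player 1 can switch to C (12 → 15). Not NE.
(B, X): Player 1 can switch to D (17 → 20). Not NE.
(B, Y): Player 2 can switch to W (3 → 20). Not NE.
(B, Z): Player 1 can switch to A (1 → 20). Not NE.
(C, W): Player 1 can switch to D (15 → 16). Not NE.
(The remaining 7 profiles each have a profitable deviation by the same check.)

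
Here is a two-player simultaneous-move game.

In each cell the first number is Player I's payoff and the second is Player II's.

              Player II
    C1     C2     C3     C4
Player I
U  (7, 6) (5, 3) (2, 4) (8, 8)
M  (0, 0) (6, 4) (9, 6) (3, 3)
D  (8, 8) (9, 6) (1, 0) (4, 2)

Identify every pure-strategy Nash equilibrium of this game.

(U, C1): Player I can switch to D (7 → 8). Not NE.
(U, C2): Player I can switch to M (5 → 6). Not NE.
(U, C3): Player I can switch to M (2 → 9). Not NE.
(U, C4): Player I gets 8, best alternative 4; Player II gets 8, best alternative 6. No profitable deviation — NE.
(M, C1): Player I can switch to U (0 → 7). Not NE.
(M, C2): Player I can switch to D (6 → 9). Not NE.
(M, C3): Player I gets 9, best alternative 2; Player II gets 6, best alternative 4. No profitable deviation — NE.
(M, C4): Player I can switch to U (3 → 8). Not NE.
(D, C1): Player I gets 8, best alternative 7; Player II gets 8, best alternative 6. No profitable deviation — NE.
(D, C2): Player II can switch to C1 (6 → 8). Not NE.
(D, C3): Player I can switch to U (1 → 2). Not NE.
(The remaining 1 profile has a profitable deviation by the same check.)

(U, C4); (M, C3); (D, C1)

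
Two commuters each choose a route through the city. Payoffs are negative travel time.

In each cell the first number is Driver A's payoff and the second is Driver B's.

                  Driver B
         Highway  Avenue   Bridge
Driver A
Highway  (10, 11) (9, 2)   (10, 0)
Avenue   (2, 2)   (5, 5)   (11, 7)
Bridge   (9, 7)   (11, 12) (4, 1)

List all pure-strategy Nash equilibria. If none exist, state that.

The pure Nash equilibria are (Highway, Highway); (Avenue, Bridge); (Bridge, Avenue).

(Highway, Highway): Driver A gets 10, best alternative 9; Driver B gets 11, best alternative 2. No profitable deviation — NE.
(Highway, Avenue): Driver A can switch to Bridge (9 → 11). Not NE.
(Highway, Bridge): Driver A can switch to Avenue (10 → 11). Not NE.
(Avenue, Highway): Driver A can switch to Highway (2 → 10). Not NE.
(Avenue, Avenue): Driver A can switch to Highway (5 → 9). Not NE.
(Avenue, Bridge): Driver A gets 11, best alternative 10; Driver B gets 7, best alternative 5. No profitable deviation — NE.
(Bridge, Highway): Driver A can switch to Highway (9 → 10). Not NE.
(Bridge, Avenue): Driver A gets 11, best alternative 9; Driver B gets 12, best alternative 7. No profitable deviation — NE.
(Bridge, Bridge): Driver A can switch to Highway (4 → 10). Not NE.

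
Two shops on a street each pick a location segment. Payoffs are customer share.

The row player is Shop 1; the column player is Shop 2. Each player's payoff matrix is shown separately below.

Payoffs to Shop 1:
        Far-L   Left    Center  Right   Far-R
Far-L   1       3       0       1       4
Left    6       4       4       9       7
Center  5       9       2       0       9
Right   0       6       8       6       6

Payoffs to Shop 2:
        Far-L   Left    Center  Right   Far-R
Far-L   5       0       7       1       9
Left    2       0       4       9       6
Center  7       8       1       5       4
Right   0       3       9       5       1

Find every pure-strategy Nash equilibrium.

Shop 1 against Far-L: payoffs 1, 6, 5, 0 → best response Left.
Shop 1 against Left: payoffs 3, 4, 9, 6 → best response Center.
Shop 1 against Center: payoffs 0, 4, 2, 8 → best response Right.
Shop 1 against Right: payoffs 1, 9, 0, 6 → best response Left.
Shop 1 against Far-R: payoffs 4, 7, 9, 6 → best response Center.
Shop 2 against Far-L: payoffs 5, 0, 7, 1, 9 → best response Far-R.
Shop 2 against Left: payoffs 2, 0, 4, 9, 6 → best response Right.
Shop 2 against Center: payoffs 7, 8, 1, 5, 4 → best response Left.
Shop 2 against Right: payoffs 0, 3, 9, 5, 1 → best response Center.
Mutual best responses: (Left, Right); (Center, Left); (Right, Center).

(Left, Right), (Center, Left), (Right, Center)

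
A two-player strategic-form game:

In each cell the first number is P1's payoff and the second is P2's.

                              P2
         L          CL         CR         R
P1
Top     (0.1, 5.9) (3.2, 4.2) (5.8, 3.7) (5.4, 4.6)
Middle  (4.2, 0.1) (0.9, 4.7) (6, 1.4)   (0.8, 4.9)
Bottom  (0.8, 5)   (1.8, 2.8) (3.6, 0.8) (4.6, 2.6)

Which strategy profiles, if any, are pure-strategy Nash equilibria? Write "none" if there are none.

There is no pure-strategy Nash equilibrium.

For each strategy profile, look for a profitable unilateral deviation.
(Top, L): P1 can switch to Middle (0.1 → 4.2). Not NE.
(Top, CL): P2 can switch to L (4.2 → 5.9). Not NE.
(Top, CR): P1 can switch to Middle (5.8 → 6). Not NE.
(Top, R): P2 can switch to L (4.6 → 5.9). Not NE.
(Middle, L): P2 can switch to CL (0.1 → 4.7). Not NE.
(Middle, CL): P1 can switch to Top (0.9 → 3.2). Not NE.
(Middle, CR): P2 can switch to CL (1.4 → 4.7). Not NE.
(Middle, R): P1 can switch to Top (0.8 → 5.4). Not NE.
(Bottom, L): P1 can switch to Middle (0.8 → 4.2). Not NE.
(Bottom, CL): P1 can switch to Top (1.8 → 3.2). Not NE.
(Bottom, CR): P1 can switch to Top (3.6 → 5.8). Not NE.
(Bottom, R): P1 can switch to Top (4.6 → 5.4). Not NE.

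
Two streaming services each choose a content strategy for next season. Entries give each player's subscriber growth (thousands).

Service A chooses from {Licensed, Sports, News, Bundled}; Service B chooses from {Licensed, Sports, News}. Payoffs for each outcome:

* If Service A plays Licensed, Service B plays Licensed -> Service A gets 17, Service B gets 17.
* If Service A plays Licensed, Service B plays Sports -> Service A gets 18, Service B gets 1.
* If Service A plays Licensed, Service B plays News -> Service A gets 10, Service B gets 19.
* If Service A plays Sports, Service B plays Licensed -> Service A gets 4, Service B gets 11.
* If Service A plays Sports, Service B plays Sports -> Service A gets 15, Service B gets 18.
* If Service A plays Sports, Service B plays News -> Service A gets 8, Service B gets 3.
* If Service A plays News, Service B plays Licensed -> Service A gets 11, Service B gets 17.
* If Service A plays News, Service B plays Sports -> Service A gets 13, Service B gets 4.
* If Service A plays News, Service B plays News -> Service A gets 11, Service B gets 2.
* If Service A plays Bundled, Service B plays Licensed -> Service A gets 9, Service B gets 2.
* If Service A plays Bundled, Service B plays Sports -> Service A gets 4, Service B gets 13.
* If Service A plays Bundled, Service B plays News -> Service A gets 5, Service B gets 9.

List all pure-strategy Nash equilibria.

Mark each player's best response to every combination of opponents' strategies; a profile where every player is best-responding is a pure Nash equilibrium.
Service A against Licensed: payoffs 17, 4, 11, 9 → best response Licensed.
Service A against Sports: payoffs 18, 15, 13, 4 → best response Licensed.
Service A against News: payoffs 10, 8, 11, 5 → best response News.
Service B against Licensed: payoffs 17, 1, 19 → best response News.
Service B against Sports: payoffs 11, 18, 3 → best response Sports.
Service B against News: payoffs 17, 4, 2 → best response Licensed.
Service B against Bundled: payoffs 2, 13, 9 → best response Sports.
No profile is a mutual best response for all players.

This game has no pure Nash equilibrium.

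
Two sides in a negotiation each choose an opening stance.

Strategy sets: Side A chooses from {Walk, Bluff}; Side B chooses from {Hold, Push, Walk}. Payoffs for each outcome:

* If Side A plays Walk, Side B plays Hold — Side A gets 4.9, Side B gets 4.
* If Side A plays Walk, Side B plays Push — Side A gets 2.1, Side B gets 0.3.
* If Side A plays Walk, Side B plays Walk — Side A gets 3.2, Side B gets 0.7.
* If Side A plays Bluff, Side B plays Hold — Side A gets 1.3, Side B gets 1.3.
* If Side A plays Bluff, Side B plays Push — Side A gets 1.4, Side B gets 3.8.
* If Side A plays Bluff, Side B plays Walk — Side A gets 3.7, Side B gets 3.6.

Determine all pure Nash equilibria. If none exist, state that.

Pure NE: (Walk, Hold)

Side A against Hold: payoffs 4.9, 1.3 → best response Walk.
Side A against Push: payoffs 2.1, 1.4 → best response Walk.
Side A against Walk: payoffs 3.2, 3.7 → best response Bluff.
Side B against Walk: payoffs 4, 0.3, 0.7 → best response Hold.
Side B against Bluff: payoffs 1.3, 3.8, 3.6 → best response Push.
Mutual best responses: (Walk, Hold).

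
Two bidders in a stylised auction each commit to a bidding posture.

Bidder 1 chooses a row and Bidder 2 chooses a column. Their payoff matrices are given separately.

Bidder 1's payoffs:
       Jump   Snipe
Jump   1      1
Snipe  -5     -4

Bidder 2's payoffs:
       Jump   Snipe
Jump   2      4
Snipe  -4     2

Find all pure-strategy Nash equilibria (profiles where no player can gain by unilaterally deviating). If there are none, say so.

Pure NE: (Jump, Snipe)

Bidder 1 against Jump: payoffs 1, -5 → best response Jump.
Bidder 1 against Snipe: payoffs 1, -4 → best response Jump.
Bidder 2 against Jump: payoffs 2, 4 → best response Snipe.
Bidder 2 against Snipe: payoffs -4, 2 → best response Snipe.
Mutual best responses: (Jump, Snipe).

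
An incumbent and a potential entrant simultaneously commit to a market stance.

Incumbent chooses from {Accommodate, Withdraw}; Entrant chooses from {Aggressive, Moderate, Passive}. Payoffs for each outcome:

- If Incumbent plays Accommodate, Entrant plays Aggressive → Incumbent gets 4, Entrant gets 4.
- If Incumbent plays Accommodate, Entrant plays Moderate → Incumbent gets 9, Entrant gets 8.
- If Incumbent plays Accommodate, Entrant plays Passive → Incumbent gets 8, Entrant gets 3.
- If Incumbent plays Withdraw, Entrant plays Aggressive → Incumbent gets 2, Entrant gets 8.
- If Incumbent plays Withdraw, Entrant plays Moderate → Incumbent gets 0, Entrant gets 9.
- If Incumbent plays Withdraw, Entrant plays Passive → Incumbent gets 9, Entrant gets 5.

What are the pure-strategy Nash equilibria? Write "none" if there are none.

For each strategy profile, look for a profitable unilateral deviation.
(Accommodate, Aggressive): Entrant can switch to Moderate (4 → 8). Not NE.
(Accommodate, Moderate): Incumbent gets 9, best alternative 0; Entrant gets 8, best alternative 4. No profitable deviation — NE.
(Accommodate, Passive): Incumbent can switch to Withdraw (8 → 9). Not NE.
(Withdraw, Aggressive): Incumbent can switch to Accommodate (2 → 4). Not NE.
(Withdraw, Moderate): Incumbent can switch to Accommodate (0 → 9). Not NE.
(Withdraw, Passive): Entrant can switch to Aggressive (5 → 8). Not NE.

The unique pure-strategy Nash equilibrium is (Accommodate, Moderate).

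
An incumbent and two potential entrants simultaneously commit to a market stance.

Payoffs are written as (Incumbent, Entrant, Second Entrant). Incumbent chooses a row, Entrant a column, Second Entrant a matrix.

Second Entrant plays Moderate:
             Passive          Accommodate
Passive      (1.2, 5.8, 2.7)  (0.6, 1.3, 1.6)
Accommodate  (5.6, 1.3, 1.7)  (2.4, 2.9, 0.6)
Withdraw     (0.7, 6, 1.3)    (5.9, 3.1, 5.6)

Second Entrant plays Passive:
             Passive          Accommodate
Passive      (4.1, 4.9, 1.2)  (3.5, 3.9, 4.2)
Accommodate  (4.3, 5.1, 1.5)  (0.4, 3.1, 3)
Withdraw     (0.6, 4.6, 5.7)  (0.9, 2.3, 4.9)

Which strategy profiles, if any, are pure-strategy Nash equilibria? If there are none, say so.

There is no pure-strategy Nash equilibrium.

Incumbent against (Passive, Moderate): payoffs 1.2, 5.6, 0.7 → best response Accommodate.
Incumbent against (Passive, Passive): payoffs 4.1, 4.3, 0.6 → best response Accommodate.
Incumbent against (Accommodate, Moderate): payoffs 0.6, 2.4, 5.9 → best response Withdraw.
Incumbent against (Accommodate, Passive): payoffs 3.5, 0.4, 0.9 → best response Passive.
Entrant against (Passive, Moderate): payoffs 5.8, 1.3 → best response Passive.
Entrant against (Passive, Passive): payoffs 4.9, 3.9 → best response Passive.
Entrant against (Accommodate, Moderate): payoffs 1.3, 2.9 → best response Accommodate.
Entrant against (Accommodate, Passive): payoffs 5.1, 3.1 → best response Passive.
Entrant against (Withdraw, Moderate): payoffs 6, 3.1 → best response Passive.
Entrant against (Withdraw, Passive): payoffs 4.6, 2.3 → best response Passive.
Second Entrant against (Passive, Passive): payoffs 2.7, 1.2 → best response Moderate.
Second Entrant against (Passive, Accommodate): payoffs 1.6, 4.2 → best response Passive.
Second Entrant against (Accommodate, Passive): payoffs 1.7, 1.5 → best response Moderate.
Second Entrant against (Accommodate, Accommodate): payoffs 0.6, 3 → best response Passive.
Second Entrant against (Withdraw, Passive): payoffs 1.3, 5.7 → best response Passive.
Second Entrant against (Withdraw, Accommodate): payoffs 5.6, 4.9 → best response Moderate.
No profile is a mutual best response for all players.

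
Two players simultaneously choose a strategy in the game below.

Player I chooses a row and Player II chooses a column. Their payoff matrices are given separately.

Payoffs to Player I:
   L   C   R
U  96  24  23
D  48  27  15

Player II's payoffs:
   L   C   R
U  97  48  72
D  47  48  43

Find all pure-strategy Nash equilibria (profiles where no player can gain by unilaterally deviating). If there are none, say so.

Player I against L: payoffs 96, 48 → best response U.
Player I against C: payoffs 24, 27 → best response D.
Player I against R: payoffs 23, 15 → best response U.
Player II against U: payoffs 97, 48, 72 → best response L.
Player II against D: payoffs 47, 48, 43 → best response C.
Mutual best responses: (U, L); (D, C).

(U, L) and (D, C)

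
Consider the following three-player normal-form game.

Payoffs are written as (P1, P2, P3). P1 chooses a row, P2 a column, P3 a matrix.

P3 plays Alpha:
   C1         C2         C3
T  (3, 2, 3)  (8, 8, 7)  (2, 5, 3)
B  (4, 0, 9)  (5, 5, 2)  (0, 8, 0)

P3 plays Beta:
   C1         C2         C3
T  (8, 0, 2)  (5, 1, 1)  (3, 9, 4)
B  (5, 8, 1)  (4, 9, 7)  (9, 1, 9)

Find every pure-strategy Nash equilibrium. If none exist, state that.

P1 against (C1, Alpha): payoffs 3, 4 → best response B.
P1 against (C1, Beta): payoffs 8, 5 → best response T.
P1 against (C2, Alpha): payoffs 8, 5 → best response T.
P1 against (C2, Beta): payoffs 5, 4 → best response T.
P1 against (C3, Alpha): payoffs 2, 0 → best response T.
P1 against (C3, Beta): payoffs 3, 9 → best response B.
P2 against (T, Alpha): payoffs 2, 8, 5 → best response C2.
P2 against (T, Beta): payoffs 0, 1, 9 → best response C3.
P2 against (B, Alpha): payoffs 0, 5, 8 → best response C3.
P2 against (B, Beta): payoffs 8, 9, 1 → best response C2.
P3 against (T, C1): payoffs 3, 2 → best response Alpha.
P3 against (T, C2): payoffs 7, 1 → best response Alpha.
P3 against (T, C3): payoffs 3, 4 → best response Beta.
P3 against (B, C1): payoffs 9, 1 → best response Alpha.
P3 against (B, C2): payoffs 2, 7 → best response Beta.
P3 against (B, C3): payoffs 0, 9 → best response Beta.
Mutual best responses: (T, C2, Alpha).

The unique pure-strategy Nash equilibrium is (T, C2, Alpha).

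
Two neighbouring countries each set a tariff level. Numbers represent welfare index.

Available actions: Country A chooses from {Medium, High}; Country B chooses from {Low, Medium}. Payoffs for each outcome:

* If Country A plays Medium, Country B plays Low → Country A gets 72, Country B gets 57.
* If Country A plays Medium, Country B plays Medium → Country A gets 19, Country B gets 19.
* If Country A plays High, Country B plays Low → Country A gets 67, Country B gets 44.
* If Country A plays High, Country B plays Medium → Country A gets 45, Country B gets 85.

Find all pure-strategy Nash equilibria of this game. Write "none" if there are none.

Mark each player's best response to every combination of opponents' strategies; a profile where every player is best-responding is a pure Nash equilibrium.
Country A against Low: payoffs 72, 67 → best response Medium.
Country A against Medium: payoffs 19, 45 → best response High.
Country B against Medium: payoffs 57, 19 → best response Low.
Country B against High: payoffs 44, 85 → best response Medium.
Mutual best responses: (Medium, Low); (High, Medium).

Pure-strategy Nash equilibria: (Medium, Low); (High, Medium)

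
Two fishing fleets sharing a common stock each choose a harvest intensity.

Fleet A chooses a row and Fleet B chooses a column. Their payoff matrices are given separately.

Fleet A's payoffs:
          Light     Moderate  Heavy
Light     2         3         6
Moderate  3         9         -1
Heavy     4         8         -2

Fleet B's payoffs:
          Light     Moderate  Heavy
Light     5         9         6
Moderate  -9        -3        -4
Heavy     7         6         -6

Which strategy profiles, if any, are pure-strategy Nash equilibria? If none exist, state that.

Pure-strategy Nash equilibria: (Moderate, Moderate); (Heavy, Light)

(Light, Light): Fleet A can switch to Moderate (2 → 3). Not NE.
(Light, Moderate): Fleet A can switch to Moderate (3 → 9). Not NE.
(Light, Heavy): Fleet B can switch to Moderate (6 → 9). Not NE.
(Moderate, Light): Fleet A can switch to Heavy (3 → 4). Not NE.
(Moderate, Moderate): Fleet A gets 9, best alternative 8; Fleet B gets -3, best alternative -4. No profitable deviation — NE.
(Moderate, Heavy): Fleet A can switch to Light (-1 → 6). Not NE.
(Heavy, Light): Fleet A gets 4, best alternative 3; Fleet B gets 7, best alternative 6. No profitable deviation — NE.
(Heavy, Moderate): Fleet A can switch to Moderate (8 → 9). Not NE.
(Heavy, Heavy): Fleet A can switch to Light (-2 → 6). Not NE.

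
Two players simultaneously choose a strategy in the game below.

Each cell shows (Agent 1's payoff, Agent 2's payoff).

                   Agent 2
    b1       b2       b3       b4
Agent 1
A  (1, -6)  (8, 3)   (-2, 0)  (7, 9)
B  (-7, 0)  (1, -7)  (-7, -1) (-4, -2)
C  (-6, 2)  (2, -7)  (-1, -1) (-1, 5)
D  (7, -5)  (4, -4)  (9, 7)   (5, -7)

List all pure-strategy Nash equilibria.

Mark each player's best response to every combination of opponents' strategies; a profile where every player is best-responding is a pure Nash equilibrium.
Agent 1 against b1: payoffs 1, -7, -6, 7 → best response D.
Agent 1 against b2: payoffs 8, 1, 2, 4 → best response A.
Agent 1 against b3: payoffs -2, -7, -1, 9 → best response D.
Agent 1 against b4: payoffs 7, -4, -1, 5 → best response A.
Agent 2 against A: payoffs -6, 3, 0, 9 → best response b4.
Agent 2 against B: payoffs 0, -7, -1, -2 → best response b1.
Agent 2 against C: payoffs 2, -7, -1, 5 → best response b4.
Agent 2 against D: payoffs -5, -4, 7, -7 → best response b3.
Mutual best responses: (A, b4); (D, b3).

(A, b4), (D, b3)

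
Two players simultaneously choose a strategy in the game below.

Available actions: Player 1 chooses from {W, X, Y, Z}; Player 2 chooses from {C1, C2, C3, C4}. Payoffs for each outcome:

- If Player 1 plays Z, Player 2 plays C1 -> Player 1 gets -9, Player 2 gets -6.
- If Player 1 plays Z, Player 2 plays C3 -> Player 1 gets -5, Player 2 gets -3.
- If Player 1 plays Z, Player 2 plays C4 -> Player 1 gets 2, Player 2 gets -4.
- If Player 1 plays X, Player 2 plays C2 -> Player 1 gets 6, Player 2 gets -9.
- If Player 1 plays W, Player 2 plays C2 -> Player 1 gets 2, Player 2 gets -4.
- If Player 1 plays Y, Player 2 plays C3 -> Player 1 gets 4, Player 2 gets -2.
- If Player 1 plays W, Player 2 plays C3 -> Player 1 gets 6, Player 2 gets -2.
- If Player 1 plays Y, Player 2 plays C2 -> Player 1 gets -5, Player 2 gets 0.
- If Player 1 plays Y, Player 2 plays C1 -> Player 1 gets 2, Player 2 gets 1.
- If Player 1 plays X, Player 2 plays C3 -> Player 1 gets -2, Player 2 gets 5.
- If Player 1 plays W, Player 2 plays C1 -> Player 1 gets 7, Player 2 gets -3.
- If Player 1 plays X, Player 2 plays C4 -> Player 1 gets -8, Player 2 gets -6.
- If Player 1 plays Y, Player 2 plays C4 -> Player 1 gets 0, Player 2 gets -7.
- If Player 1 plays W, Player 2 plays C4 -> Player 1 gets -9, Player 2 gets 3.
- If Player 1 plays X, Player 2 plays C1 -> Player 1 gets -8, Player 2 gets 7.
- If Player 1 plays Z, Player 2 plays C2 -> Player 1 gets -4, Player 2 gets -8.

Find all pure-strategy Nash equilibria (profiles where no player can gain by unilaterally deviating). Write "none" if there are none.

This game has no pure Nash equilibrium.

Player 1 against C1: payoffs 7, -8, 2, -9 → best response W.
Player 1 against C2: payoffs 2, 6, -5, -4 → best response X.
Player 1 against C3: payoffs 6, -2, 4, -5 → best response W.
Player 1 against C4: payoffs -9, -8, 0, 2 → best response Z.
Player 2 against W: payoffs -3, -4, -2, 3 → best response C4.
Player 2 against X: payoffs 7, -9, 5, -6 → best response C1.
Player 2 against Y: payoffs 1, 0, -2, -7 → best response C1.
Player 2 against Z: payoffs -6, -8, -3, -4 → best response C3.
No profile is a mutual best response for all players.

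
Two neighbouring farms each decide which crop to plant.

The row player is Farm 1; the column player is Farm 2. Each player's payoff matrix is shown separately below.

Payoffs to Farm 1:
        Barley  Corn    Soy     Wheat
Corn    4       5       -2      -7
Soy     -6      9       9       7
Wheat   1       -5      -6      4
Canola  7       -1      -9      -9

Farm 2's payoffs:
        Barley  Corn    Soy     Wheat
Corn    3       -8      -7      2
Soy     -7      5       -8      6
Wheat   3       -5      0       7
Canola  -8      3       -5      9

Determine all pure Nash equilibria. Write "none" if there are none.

Mark each player's best response to every combination of opponents' strategies; a profile where every player is best-responding is a pure Nash equilibrium.
Farm 1 against Barley: payoffs 4, -6, 1, 7 → best response Canola.
Farm 1 against Corn: payoffs 5, 9, -5, -1 → best response Soy.
Farm 1 against Soy: payoffs -2, 9, -6, -9 → best response Soy.
Farm 1 against Wheat: payoffs -7, 7, 4, -9 → best response Soy.
Farm 2 against Corn: payoffs 3, -8, -7, 2 → best response Barley.
Farm 2 against Soy: payoffs -7, 5, -8, 6 → best response Wheat.
Farm 2 against Wheat: payoffs 3, -5, 0, 7 → best response Wheat.
Farm 2 against Canola: payoffs -8, 3, -5, 9 → best response Wheat.
Mutual best responses: (Soy, Wheat).

The unique pure-strategy Nash equilibrium is (Soy, Wheat).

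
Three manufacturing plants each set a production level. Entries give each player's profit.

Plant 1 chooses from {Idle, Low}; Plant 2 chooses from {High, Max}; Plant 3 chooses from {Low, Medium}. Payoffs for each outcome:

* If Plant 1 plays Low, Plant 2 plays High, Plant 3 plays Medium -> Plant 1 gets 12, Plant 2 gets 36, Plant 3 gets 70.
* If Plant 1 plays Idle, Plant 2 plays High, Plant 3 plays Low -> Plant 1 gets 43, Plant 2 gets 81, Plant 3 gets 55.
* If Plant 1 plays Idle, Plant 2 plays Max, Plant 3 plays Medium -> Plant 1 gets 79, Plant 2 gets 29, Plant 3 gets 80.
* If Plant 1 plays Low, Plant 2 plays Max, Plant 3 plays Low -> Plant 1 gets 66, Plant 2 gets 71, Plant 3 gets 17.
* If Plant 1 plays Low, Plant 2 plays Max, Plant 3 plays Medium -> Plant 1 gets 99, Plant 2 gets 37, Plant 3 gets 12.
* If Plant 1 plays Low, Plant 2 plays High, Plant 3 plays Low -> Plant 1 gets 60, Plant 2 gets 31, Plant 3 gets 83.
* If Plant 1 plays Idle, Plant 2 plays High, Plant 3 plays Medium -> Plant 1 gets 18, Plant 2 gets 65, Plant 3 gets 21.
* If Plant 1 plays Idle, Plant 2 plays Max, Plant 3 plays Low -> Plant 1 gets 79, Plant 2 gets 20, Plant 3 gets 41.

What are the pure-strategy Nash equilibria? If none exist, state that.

Plant 1 against (High, Low): payoffs 43, 60 → best response Low.
Plant 1 against (High, Medium): payoffs 18, 12 → best response Idle.
Plant 1 against (Max, Low): payoffs 79, 66 → best response Idle.
Plant 1 against (Max, Medium): payoffs 79, 99 → best response Low.
Plant 2 against (Idle, Low): payoffs 81, 20 → best response High.
Plant 2 against (Idle, Medium): payoffs 65, 29 → best response High.
Plant 2 against (Low, Low): payoffs 31, 71 → best response Max.
Plant 2 against (Low, Medium): payoffs 36, 37 → best response Max.
Plant 3 against (Idle, High): payoffs 55, 21 → best response Low.
Plant 3 against (Idle, Max): payoffs 41, 80 → best response Medium.
Plant 3 against (Low, High): payoffs 83, 70 → best response Low.
Plant 3 against (Low, Max): payoffs 17, 12 → best response Low.
No profile is a mutual best response for all players.

No pure-strategy Nash equilibrium.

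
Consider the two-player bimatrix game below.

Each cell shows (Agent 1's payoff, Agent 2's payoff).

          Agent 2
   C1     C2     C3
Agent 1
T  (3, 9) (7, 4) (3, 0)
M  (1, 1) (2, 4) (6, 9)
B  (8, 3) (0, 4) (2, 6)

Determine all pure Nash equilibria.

The unique pure-strategy Nash equilibrium is (M, C3).

For each strategy profile, look for a profitable unilateral deviation.
(T, C1): Agent 1 can switch to B (3 → 8). Not NE.
(T, C2): Agent 2 can switch to C1 (4 → 9). Not NE.
(T, C3): Agent 1 can switch to M (3 → 6). Not NE.
(M, C1): Agent 1 can switch to T (1 → 3). Not NE.
(M, C2): Agent 1 can switch to T (2 → 7). Not NE.
(M, C3): Agent 1 gets 6, best alternative 3; Agent 2 gets 9, best alternative 4. No profitable deviation — NE.
(B, C1): Agent 2 can switch to C2 (3 → 4). Not NE.
(B, C2): Agent 1 can switch to T (0 → 7). Not NE.
(B, C3): Agent 1 can switch to T (2 → 3). Not NE.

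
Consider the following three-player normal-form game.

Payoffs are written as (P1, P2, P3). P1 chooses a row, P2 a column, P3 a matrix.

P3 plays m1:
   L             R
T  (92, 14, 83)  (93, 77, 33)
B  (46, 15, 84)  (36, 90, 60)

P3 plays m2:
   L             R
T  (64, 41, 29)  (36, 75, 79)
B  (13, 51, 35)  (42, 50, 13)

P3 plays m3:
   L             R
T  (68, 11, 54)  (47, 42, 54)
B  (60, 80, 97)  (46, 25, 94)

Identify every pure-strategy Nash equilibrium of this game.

P1 against (L, m1): payoffs 92, 46 → best response T.
P1 against (L, m2): payoffs 64, 13 → best response T.
P1 against (L, m3): payoffs 68, 60 → best response T.
P1 against (R, m1): payoffs 93, 36 → best response T.
P1 against (R, m2): payoffs 36, 42 → best response B.
P1 against (R, m3): payoffs 47, 46 → best response T.
P2 against (T, m1): payoffs 14, 77 → best response R.
P2 against (T, m2): payoffs 41, 75 → best response R.
P2 against (T, m3): payoffs 11, 42 → best response R.
P2 against (B, m1): payoffs 15, 90 → best response R.
P2 against (B, m2): payoffs 51, 50 → best response L.
P2 against (B, m3): payoffs 80, 25 → best response L.
P3 against (T, L): payoffs 83, 29, 54 → best response m1.
P3 against (T, R): payoffs 33, 79, 54 → best response m2.
P3 against (B, L): payoffs 84, 35, 97 → best response m3.
P3 against (B, R): payoffs 60, 13, 94 → best response m3.
No profile is a mutual best response for all players.

There is no pure-strategy Nash equilibrium.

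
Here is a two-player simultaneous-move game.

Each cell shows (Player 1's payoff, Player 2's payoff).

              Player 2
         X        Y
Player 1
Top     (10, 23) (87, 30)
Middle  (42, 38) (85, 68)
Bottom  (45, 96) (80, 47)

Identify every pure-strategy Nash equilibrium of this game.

Player 1 against X: payoffs 10, 42, 45 → best response Bottom.
Player 1 against Y: payoffs 87, 85, 80 → best response Top.
Player 2 against Top: payoffs 23, 30 → best response Y.
Player 2 against Middle: payoffs 38, 68 → best response Y.
Player 2 against Bottom: payoffs 96, 47 → best response X.
Mutual best responses: (Top, Y); (Bottom, X).

Pure-strategy Nash equilibria: (Top, Y); (Bottom, X)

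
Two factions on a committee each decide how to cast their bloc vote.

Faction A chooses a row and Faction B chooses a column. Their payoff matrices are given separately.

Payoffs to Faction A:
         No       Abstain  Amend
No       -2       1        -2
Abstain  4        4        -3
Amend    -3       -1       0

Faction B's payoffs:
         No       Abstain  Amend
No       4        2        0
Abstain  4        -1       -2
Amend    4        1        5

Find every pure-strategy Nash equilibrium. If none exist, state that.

The pure Nash equilibria are (Abstain, No) and (Amend, Amend).

Faction A against No: payoffs -2, 4, -3 → best response Abstain.
Faction A against Abstain: payoffs 1, 4, -1 → best response Abstain.
Faction A against Amend: payoffs -2, -3, 0 → best response Amend.
Faction B against No: payoffs 4, 2, 0 → best response No.
Faction B against Abstain: payoffs 4, -1, -2 → best response No.
Faction B against Amend: payoffs 4, 1, 5 → best response Amend.
Mutual best responses: (Abstain, No); (Amend, Amend).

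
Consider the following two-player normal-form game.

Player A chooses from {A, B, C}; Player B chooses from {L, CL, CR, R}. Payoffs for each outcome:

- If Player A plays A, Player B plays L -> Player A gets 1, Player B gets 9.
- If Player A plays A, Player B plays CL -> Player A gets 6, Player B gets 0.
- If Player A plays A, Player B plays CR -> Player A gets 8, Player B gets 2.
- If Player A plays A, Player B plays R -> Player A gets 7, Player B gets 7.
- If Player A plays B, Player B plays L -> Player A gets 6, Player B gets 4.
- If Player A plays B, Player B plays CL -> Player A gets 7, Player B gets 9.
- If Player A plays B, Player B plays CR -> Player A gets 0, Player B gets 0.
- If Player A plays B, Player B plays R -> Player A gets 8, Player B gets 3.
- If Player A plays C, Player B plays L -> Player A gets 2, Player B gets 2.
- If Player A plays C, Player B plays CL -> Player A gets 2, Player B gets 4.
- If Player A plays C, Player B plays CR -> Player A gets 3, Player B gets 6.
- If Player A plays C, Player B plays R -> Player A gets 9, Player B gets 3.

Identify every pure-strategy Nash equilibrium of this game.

Player A against L: payoffs 1, 6, 2 → best response B.
Player A against CL: payoffs 6, 7, 2 → best response B.
Player A against CR: payoffs 8, 0, 3 → best response A.
Player A against R: payoffs 7, 8, 9 → best response C.
Player B against A: payoffs 9, 0, 2, 7 → best response L.
Player B against B: payoffs 4, 9, 0, 3 → best response CL.
Player B against C: payoffs 2, 4, 6, 3 → best response CR.
Mutual best responses: (B, CL).

(B, CL)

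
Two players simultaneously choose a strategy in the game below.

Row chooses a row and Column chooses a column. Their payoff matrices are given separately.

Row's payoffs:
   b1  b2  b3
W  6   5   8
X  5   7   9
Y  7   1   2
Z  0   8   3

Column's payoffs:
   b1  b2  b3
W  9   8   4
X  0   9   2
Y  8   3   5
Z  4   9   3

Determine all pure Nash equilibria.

Row against b1: payoffs 6, 5, 7, 0 → best response Y.
Row against b2: payoffs 5, 7, 1, 8 → best response Z.
Row against b3: payoffs 8, 9, 2, 3 → best response X.
Column against W: payoffs 9, 8, 4 → best response b1.
Column against X: payoffs 0, 9, 2 → best response b2.
Column against Y: payoffs 8, 3, 5 → best response b1.
Column against Z: payoffs 4, 9, 3 → best response b2.
Mutual best responses: (Y, b1); (Z, b2).

The pure Nash equilibria are (Y, b1), (Z, b2).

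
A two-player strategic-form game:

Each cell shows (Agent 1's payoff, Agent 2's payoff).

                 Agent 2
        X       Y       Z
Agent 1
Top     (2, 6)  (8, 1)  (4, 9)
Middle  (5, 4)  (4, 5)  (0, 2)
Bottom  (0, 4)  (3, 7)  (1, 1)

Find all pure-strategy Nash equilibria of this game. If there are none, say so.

Pure NE: (Top, Z)

For each player, find the best response to each opponent profile; mutual best responses are the pure NE.
Agent 1 against X: payoffs 2, 5, 0 → best response Middle.
Agent 1 against Y: payoffs 8, 4, 3 → best response Top.
Agent 1 against Z: payoffs 4, 0, 1 → best response Top.
Agent 2 against Top: payoffs 6, 1, 9 → best response Z.
Agent 2 against Middle: payoffs 4, 5, 2 → best response Y.
Agent 2 against Bottom: payoffs 4, 7, 1 → best response Y.
Mutual best responses: (Top, Z).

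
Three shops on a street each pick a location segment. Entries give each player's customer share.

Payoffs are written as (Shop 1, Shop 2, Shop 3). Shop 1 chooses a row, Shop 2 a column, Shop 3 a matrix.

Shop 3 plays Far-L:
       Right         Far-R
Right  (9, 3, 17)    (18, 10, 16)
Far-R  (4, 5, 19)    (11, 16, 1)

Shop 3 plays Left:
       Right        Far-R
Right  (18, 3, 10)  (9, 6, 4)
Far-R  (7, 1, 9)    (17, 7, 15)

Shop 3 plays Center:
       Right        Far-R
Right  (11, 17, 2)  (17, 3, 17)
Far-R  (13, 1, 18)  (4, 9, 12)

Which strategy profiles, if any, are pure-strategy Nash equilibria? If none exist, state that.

The unique pure-strategy Nash equilibrium is (Far-R, Far-R, Left).

(Right, Right, Far-L): Shop 2 can switch to Far-R (3 → 10). Not NE.
(Right, Right, Left): Shop 2 can switch to Far-R (3 → 6). Not NE.
(Right, Right, Center): Shop 1 can switch to Far-R (11 → 13). Not NE.
(Right, Far-R, Far-L): Shop 3 can switch to Center (16 → 17). Not NE.
(Right, Far-R, Left): Shop 1 can switch to Far-R (9 → 17). Not NE.
(Right, Far-R, Center): Shop 2 can switch to Right (3 → 17). Not NE.
(Far-R, Right, Far-L): Shop 1 can switch to Right (4 → 9). Not NE.
(Far-R, Right, Left): Shop 1 can switch to Right (7 → 18). Not NE.
(Far-R, Far-R, Left): Shop 1 gets 17, best alternative 9; Shop 2 gets 7, best alternative 1; Shop 3 gets 15, best alternative 12. No profitable deviation — NE.
(The remaining 3 profiles each have a profitable deviation by the same check.)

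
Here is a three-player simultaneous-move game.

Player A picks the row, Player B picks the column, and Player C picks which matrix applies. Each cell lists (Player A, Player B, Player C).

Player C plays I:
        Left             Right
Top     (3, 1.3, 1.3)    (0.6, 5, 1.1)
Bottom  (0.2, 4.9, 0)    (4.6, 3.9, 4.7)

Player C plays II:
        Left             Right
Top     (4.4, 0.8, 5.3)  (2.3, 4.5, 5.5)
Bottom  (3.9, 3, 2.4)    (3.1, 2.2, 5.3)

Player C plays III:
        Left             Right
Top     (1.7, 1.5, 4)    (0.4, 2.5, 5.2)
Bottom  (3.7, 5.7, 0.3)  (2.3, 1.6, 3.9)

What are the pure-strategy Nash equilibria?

(Top, Left, I): Player B can switch to Right (1.3 → 5). Not NE.
(Top, Left, II): Player B can switch to Right (0.8 → 4.5). Not NE.
(Top, Left, III): Player A can switch to Bottom (1.7 → 3.7). Not NE.
(Top, Right, I): Player A can switch to Bottom (0.6 → 4.6). Not NE.
(Top, Right, II): Player A can switch to Bottom (2.3 → 3.1). Not NE.
(Top, Right, III): Player A can switch to Bottom (0.4 → 2.3). Not NE.
(Bottom, Left, I): Player A can switch to Top (0.2 → 3). Not NE.
(Bottom, Left, II): Player A can switch to Top (3.9 → 4.4). Not NE.
(Bottom, Left, III): Player C can switch to II (0.3 → 2.4). Not NE.
(Bottom, Right, I): Player B can switch to Left (3.9 → 4.9). Not NE.
(Bottom, Right, II): Player B can switch to Left (2.2 → 3). Not NE.
(Bottom, Right, III): Player B can switch to Left (1.6 → 5.7). Not NE.

No pure-strategy Nash equilibrium.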